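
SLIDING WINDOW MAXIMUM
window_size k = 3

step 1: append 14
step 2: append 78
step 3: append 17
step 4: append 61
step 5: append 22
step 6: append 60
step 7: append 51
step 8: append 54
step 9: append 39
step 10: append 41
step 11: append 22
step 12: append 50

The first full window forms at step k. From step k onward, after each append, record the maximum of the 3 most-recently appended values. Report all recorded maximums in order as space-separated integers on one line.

step 1: append 14 -> window=[14] (not full yet)
step 2: append 78 -> window=[14, 78] (not full yet)
step 3: append 17 -> window=[14, 78, 17] -> max=78
step 4: append 61 -> window=[78, 17, 61] -> max=78
step 5: append 22 -> window=[17, 61, 22] -> max=61
step 6: append 60 -> window=[61, 22, 60] -> max=61
step 7: append 51 -> window=[22, 60, 51] -> max=60
step 8: append 54 -> window=[60, 51, 54] -> max=60
step 9: append 39 -> window=[51, 54, 39] -> max=54
step 10: append 41 -> window=[54, 39, 41] -> max=54
step 11: append 22 -> window=[39, 41, 22] -> max=41
step 12: append 50 -> window=[41, 22, 50] -> max=50

Answer: 78 78 61 61 60 60 54 54 41 50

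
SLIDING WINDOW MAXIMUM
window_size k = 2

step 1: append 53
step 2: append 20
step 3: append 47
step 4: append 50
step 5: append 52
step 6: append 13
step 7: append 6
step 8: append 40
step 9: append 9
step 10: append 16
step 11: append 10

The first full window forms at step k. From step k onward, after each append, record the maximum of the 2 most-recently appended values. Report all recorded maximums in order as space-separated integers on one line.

Answer: 53 47 50 52 52 13 40 40 16 16

Derivation:
step 1: append 53 -> window=[53] (not full yet)
step 2: append 20 -> window=[53, 20] -> max=53
step 3: append 47 -> window=[20, 47] -> max=47
step 4: append 50 -> window=[47, 50] -> max=50
step 5: append 52 -> window=[50, 52] -> max=52
step 6: append 13 -> window=[52, 13] -> max=52
step 7: append 6 -> window=[13, 6] -> max=13
step 8: append 40 -> window=[6, 40] -> max=40
step 9: append 9 -> window=[40, 9] -> max=40
step 10: append 16 -> window=[9, 16] -> max=16
step 11: append 10 -> window=[16, 10] -> max=16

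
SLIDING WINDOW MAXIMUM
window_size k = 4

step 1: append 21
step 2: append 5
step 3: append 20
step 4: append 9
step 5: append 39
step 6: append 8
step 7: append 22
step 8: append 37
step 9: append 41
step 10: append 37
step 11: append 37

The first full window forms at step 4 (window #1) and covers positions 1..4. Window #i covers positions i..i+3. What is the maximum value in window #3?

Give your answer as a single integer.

step 1: append 21 -> window=[21] (not full yet)
step 2: append 5 -> window=[21, 5] (not full yet)
step 3: append 20 -> window=[21, 5, 20] (not full yet)
step 4: append 9 -> window=[21, 5, 20, 9] -> max=21
step 5: append 39 -> window=[5, 20, 9, 39] -> max=39
step 6: append 8 -> window=[20, 9, 39, 8] -> max=39
Window #3 max = 39

Answer: 39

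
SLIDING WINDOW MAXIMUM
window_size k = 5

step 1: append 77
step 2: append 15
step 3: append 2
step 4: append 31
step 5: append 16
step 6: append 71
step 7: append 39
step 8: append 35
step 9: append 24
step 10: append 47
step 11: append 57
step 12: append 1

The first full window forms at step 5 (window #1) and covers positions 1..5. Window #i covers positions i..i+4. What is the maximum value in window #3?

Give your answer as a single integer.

step 1: append 77 -> window=[77] (not full yet)
step 2: append 15 -> window=[77, 15] (not full yet)
step 3: append 2 -> window=[77, 15, 2] (not full yet)
step 4: append 31 -> window=[77, 15, 2, 31] (not full yet)
step 5: append 16 -> window=[77, 15, 2, 31, 16] -> max=77
step 6: append 71 -> window=[15, 2, 31, 16, 71] -> max=71
step 7: append 39 -> window=[2, 31, 16, 71, 39] -> max=71
Window #3 max = 71

Answer: 71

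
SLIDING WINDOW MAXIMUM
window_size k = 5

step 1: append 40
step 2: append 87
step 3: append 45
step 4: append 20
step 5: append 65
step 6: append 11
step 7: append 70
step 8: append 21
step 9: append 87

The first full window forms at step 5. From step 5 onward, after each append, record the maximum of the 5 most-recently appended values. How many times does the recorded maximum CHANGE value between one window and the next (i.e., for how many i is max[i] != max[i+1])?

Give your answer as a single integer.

Answer: 2

Derivation:
step 1: append 40 -> window=[40] (not full yet)
step 2: append 87 -> window=[40, 87] (not full yet)
step 3: append 45 -> window=[40, 87, 45] (not full yet)
step 4: append 20 -> window=[40, 87, 45, 20] (not full yet)
step 5: append 65 -> window=[40, 87, 45, 20, 65] -> max=87
step 6: append 11 -> window=[87, 45, 20, 65, 11] -> max=87
step 7: append 70 -> window=[45, 20, 65, 11, 70] -> max=70
step 8: append 21 -> window=[20, 65, 11, 70, 21] -> max=70
step 9: append 87 -> window=[65, 11, 70, 21, 87] -> max=87
Recorded maximums: 87 87 70 70 87
Changes between consecutive maximums: 2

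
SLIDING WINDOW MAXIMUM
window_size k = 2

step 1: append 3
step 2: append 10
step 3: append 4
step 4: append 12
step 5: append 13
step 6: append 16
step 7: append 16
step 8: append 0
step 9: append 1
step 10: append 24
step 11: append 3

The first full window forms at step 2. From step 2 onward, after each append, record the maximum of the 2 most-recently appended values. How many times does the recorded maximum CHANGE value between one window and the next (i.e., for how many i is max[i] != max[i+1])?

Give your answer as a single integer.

Answer: 5

Derivation:
step 1: append 3 -> window=[3] (not full yet)
step 2: append 10 -> window=[3, 10] -> max=10
step 3: append 4 -> window=[10, 4] -> max=10
step 4: append 12 -> window=[4, 12] -> max=12
step 5: append 13 -> window=[12, 13] -> max=13
step 6: append 16 -> window=[13, 16] -> max=16
step 7: append 16 -> window=[16, 16] -> max=16
step 8: append 0 -> window=[16, 0] -> max=16
step 9: append 1 -> window=[0, 1] -> max=1
step 10: append 24 -> window=[1, 24] -> max=24
step 11: append 3 -> window=[24, 3] -> max=24
Recorded maximums: 10 10 12 13 16 16 16 1 24 24
Changes between consecutive maximums: 5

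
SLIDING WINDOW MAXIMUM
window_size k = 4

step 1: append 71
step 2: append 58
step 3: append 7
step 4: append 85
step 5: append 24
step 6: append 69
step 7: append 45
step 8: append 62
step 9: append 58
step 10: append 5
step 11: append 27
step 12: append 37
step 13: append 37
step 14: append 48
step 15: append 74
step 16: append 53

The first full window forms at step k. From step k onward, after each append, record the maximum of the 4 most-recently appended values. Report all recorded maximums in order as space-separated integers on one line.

step 1: append 71 -> window=[71] (not full yet)
step 2: append 58 -> window=[71, 58] (not full yet)
step 3: append 7 -> window=[71, 58, 7] (not full yet)
step 4: append 85 -> window=[71, 58, 7, 85] -> max=85
step 5: append 24 -> window=[58, 7, 85, 24] -> max=85
step 6: append 69 -> window=[7, 85, 24, 69] -> max=85
step 7: append 45 -> window=[85, 24, 69, 45] -> max=85
step 8: append 62 -> window=[24, 69, 45, 62] -> max=69
step 9: append 58 -> window=[69, 45, 62, 58] -> max=69
step 10: append 5 -> window=[45, 62, 58, 5] -> max=62
step 11: append 27 -> window=[62, 58, 5, 27] -> max=62
step 12: append 37 -> window=[58, 5, 27, 37] -> max=58
step 13: append 37 -> window=[5, 27, 37, 37] -> max=37
step 14: append 48 -> window=[27, 37, 37, 48] -> max=48
step 15: append 74 -> window=[37, 37, 48, 74] -> max=74
step 16: append 53 -> window=[37, 48, 74, 53] -> max=74

Answer: 85 85 85 85 69 69 62 62 58 37 48 74 74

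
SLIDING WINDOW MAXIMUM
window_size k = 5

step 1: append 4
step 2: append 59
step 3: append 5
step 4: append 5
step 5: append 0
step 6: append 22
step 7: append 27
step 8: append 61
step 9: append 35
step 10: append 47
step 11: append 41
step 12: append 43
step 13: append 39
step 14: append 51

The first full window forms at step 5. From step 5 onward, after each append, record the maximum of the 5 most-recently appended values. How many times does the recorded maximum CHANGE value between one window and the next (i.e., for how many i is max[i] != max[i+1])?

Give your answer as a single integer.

step 1: append 4 -> window=[4] (not full yet)
step 2: append 59 -> window=[4, 59] (not full yet)
step 3: append 5 -> window=[4, 59, 5] (not full yet)
step 4: append 5 -> window=[4, 59, 5, 5] (not full yet)
step 5: append 0 -> window=[4, 59, 5, 5, 0] -> max=59
step 6: append 22 -> window=[59, 5, 5, 0, 22] -> max=59
step 7: append 27 -> window=[5, 5, 0, 22, 27] -> max=27
step 8: append 61 -> window=[5, 0, 22, 27, 61] -> max=61
step 9: append 35 -> window=[0, 22, 27, 61, 35] -> max=61
step 10: append 47 -> window=[22, 27, 61, 35, 47] -> max=61
step 11: append 41 -> window=[27, 61, 35, 47, 41] -> max=61
step 12: append 43 -> window=[61, 35, 47, 41, 43] -> max=61
step 13: append 39 -> window=[35, 47, 41, 43, 39] -> max=47
step 14: append 51 -> window=[47, 41, 43, 39, 51] -> max=51
Recorded maximums: 59 59 27 61 61 61 61 61 47 51
Changes between consecutive maximums: 4

Answer: 4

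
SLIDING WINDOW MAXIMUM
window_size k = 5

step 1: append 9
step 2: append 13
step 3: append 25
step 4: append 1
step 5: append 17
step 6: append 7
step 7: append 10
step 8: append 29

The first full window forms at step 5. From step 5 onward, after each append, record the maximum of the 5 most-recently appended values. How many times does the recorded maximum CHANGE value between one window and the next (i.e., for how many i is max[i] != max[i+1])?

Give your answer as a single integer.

step 1: append 9 -> window=[9] (not full yet)
step 2: append 13 -> window=[9, 13] (not full yet)
step 3: append 25 -> window=[9, 13, 25] (not full yet)
step 4: append 1 -> window=[9, 13, 25, 1] (not full yet)
step 5: append 17 -> window=[9, 13, 25, 1, 17] -> max=25
step 6: append 7 -> window=[13, 25, 1, 17, 7] -> max=25
step 7: append 10 -> window=[25, 1, 17, 7, 10] -> max=25
step 8: append 29 -> window=[1, 17, 7, 10, 29] -> max=29
Recorded maximums: 25 25 25 29
Changes between consecutive maximums: 1

Answer: 1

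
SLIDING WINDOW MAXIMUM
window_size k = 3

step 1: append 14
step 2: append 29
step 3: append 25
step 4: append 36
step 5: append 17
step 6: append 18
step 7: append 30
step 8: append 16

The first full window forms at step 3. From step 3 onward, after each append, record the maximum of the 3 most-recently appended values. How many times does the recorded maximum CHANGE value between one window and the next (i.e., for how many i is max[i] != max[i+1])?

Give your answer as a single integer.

Answer: 2

Derivation:
step 1: append 14 -> window=[14] (not full yet)
step 2: append 29 -> window=[14, 29] (not full yet)
step 3: append 25 -> window=[14, 29, 25] -> max=29
step 4: append 36 -> window=[29, 25, 36] -> max=36
step 5: append 17 -> window=[25, 36, 17] -> max=36
step 6: append 18 -> window=[36, 17, 18] -> max=36
step 7: append 30 -> window=[17, 18, 30] -> max=30
step 8: append 16 -> window=[18, 30, 16] -> max=30
Recorded maximums: 29 36 36 36 30 30
Changes between consecutive maximums: 2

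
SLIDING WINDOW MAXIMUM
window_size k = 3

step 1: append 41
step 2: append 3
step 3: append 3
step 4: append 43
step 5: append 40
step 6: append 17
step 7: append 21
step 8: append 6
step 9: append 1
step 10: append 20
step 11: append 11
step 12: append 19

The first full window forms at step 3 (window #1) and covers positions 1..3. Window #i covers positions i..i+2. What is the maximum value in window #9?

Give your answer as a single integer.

step 1: append 41 -> window=[41] (not full yet)
step 2: append 3 -> window=[41, 3] (not full yet)
step 3: append 3 -> window=[41, 3, 3] -> max=41
step 4: append 43 -> window=[3, 3, 43] -> max=43
step 5: append 40 -> window=[3, 43, 40] -> max=43
step 6: append 17 -> window=[43, 40, 17] -> max=43
step 7: append 21 -> window=[40, 17, 21] -> max=40
step 8: append 6 -> window=[17, 21, 6] -> max=21
step 9: append 1 -> window=[21, 6, 1] -> max=21
step 10: append 20 -> window=[6, 1, 20] -> max=20
step 11: append 11 -> window=[1, 20, 11] -> max=20
Window #9 max = 20

Answer: 20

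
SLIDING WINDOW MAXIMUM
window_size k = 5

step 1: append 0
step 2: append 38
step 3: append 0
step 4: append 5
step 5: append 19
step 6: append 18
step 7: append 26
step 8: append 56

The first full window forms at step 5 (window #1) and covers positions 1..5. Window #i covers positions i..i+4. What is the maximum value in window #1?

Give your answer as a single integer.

step 1: append 0 -> window=[0] (not full yet)
step 2: append 38 -> window=[0, 38] (not full yet)
step 3: append 0 -> window=[0, 38, 0] (not full yet)
step 4: append 5 -> window=[0, 38, 0, 5] (not full yet)
step 5: append 19 -> window=[0, 38, 0, 5, 19] -> max=38
Window #1 max = 38

Answer: 38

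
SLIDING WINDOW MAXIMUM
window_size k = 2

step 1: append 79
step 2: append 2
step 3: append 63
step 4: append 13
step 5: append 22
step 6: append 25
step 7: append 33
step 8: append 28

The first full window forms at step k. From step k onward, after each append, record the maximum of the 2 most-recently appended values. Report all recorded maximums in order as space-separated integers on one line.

Answer: 79 63 63 22 25 33 33

Derivation:
step 1: append 79 -> window=[79] (not full yet)
step 2: append 2 -> window=[79, 2] -> max=79
step 3: append 63 -> window=[2, 63] -> max=63
step 4: append 13 -> window=[63, 13] -> max=63
step 5: append 22 -> window=[13, 22] -> max=22
step 6: append 25 -> window=[22, 25] -> max=25
step 7: append 33 -> window=[25, 33] -> max=33
step 8: append 28 -> window=[33, 28] -> max=33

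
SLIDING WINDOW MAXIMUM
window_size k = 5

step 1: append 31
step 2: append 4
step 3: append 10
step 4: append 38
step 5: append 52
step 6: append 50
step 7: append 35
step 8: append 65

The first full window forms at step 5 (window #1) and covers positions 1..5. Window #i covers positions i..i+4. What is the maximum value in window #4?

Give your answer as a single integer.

Answer: 65

Derivation:
step 1: append 31 -> window=[31] (not full yet)
step 2: append 4 -> window=[31, 4] (not full yet)
step 3: append 10 -> window=[31, 4, 10] (not full yet)
step 4: append 38 -> window=[31, 4, 10, 38] (not full yet)
step 5: append 52 -> window=[31, 4, 10, 38, 52] -> max=52
step 6: append 50 -> window=[4, 10, 38, 52, 50] -> max=52
step 7: append 35 -> window=[10, 38, 52, 50, 35] -> max=52
step 8: append 65 -> window=[38, 52, 50, 35, 65] -> max=65
Window #4 max = 65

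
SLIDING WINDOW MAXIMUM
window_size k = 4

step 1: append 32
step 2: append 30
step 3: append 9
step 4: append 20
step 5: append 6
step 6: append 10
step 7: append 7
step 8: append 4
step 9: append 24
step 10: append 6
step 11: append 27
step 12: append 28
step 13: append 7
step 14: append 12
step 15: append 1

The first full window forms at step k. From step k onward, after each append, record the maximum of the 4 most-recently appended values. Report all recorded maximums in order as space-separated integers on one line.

Answer: 32 30 20 20 10 24 24 27 28 28 28 28

Derivation:
step 1: append 32 -> window=[32] (not full yet)
step 2: append 30 -> window=[32, 30] (not full yet)
step 3: append 9 -> window=[32, 30, 9] (not full yet)
step 4: append 20 -> window=[32, 30, 9, 20] -> max=32
step 5: append 6 -> window=[30, 9, 20, 6] -> max=30
step 6: append 10 -> window=[9, 20, 6, 10] -> max=20
step 7: append 7 -> window=[20, 6, 10, 7] -> max=20
step 8: append 4 -> window=[6, 10, 7, 4] -> max=10
step 9: append 24 -> window=[10, 7, 4, 24] -> max=24
step 10: append 6 -> window=[7, 4, 24, 6] -> max=24
step 11: append 27 -> window=[4, 24, 6, 27] -> max=27
step 12: append 28 -> window=[24, 6, 27, 28] -> max=28
step 13: append 7 -> window=[6, 27, 28, 7] -> max=28
step 14: append 12 -> window=[27, 28, 7, 12] -> max=28
step 15: append 1 -> window=[28, 7, 12, 1] -> max=28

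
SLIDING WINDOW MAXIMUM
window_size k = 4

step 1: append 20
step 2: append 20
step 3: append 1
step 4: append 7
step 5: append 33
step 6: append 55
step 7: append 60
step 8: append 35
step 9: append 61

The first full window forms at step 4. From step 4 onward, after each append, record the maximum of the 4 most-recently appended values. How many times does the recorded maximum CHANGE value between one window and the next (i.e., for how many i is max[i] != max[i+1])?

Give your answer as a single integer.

step 1: append 20 -> window=[20] (not full yet)
step 2: append 20 -> window=[20, 20] (not full yet)
step 3: append 1 -> window=[20, 20, 1] (not full yet)
step 4: append 7 -> window=[20, 20, 1, 7] -> max=20
step 5: append 33 -> window=[20, 1, 7, 33] -> max=33
step 6: append 55 -> window=[1, 7, 33, 55] -> max=55
step 7: append 60 -> window=[7, 33, 55, 60] -> max=60
step 8: append 35 -> window=[33, 55, 60, 35] -> max=60
step 9: append 61 -> window=[55, 60, 35, 61] -> max=61
Recorded maximums: 20 33 55 60 60 61
Changes between consecutive maximums: 4

Answer: 4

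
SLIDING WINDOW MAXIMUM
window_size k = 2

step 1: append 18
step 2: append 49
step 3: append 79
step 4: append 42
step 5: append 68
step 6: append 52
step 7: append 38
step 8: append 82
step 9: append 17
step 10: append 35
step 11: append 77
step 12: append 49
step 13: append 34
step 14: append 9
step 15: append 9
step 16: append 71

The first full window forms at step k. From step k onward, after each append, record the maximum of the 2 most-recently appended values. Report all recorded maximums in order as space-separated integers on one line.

Answer: 49 79 79 68 68 52 82 82 35 77 77 49 34 9 71

Derivation:
step 1: append 18 -> window=[18] (not full yet)
step 2: append 49 -> window=[18, 49] -> max=49
step 3: append 79 -> window=[49, 79] -> max=79
step 4: append 42 -> window=[79, 42] -> max=79
step 5: append 68 -> window=[42, 68] -> max=68
step 6: append 52 -> window=[68, 52] -> max=68
step 7: append 38 -> window=[52, 38] -> max=52
step 8: append 82 -> window=[38, 82] -> max=82
step 9: append 17 -> window=[82, 17] -> max=82
step 10: append 35 -> window=[17, 35] -> max=35
step 11: append 77 -> window=[35, 77] -> max=77
step 12: append 49 -> window=[77, 49] -> max=77
step 13: append 34 -> window=[49, 34] -> max=49
step 14: append 9 -> window=[34, 9] -> max=34
step 15: append 9 -> window=[9, 9] -> max=9
step 16: append 71 -> window=[9, 71] -> max=71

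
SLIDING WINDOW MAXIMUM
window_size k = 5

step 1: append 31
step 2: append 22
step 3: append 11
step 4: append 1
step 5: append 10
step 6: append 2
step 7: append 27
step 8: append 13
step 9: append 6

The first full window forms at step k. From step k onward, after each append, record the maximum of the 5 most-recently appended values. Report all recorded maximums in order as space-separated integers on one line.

step 1: append 31 -> window=[31] (not full yet)
step 2: append 22 -> window=[31, 22] (not full yet)
step 3: append 11 -> window=[31, 22, 11] (not full yet)
step 4: append 1 -> window=[31, 22, 11, 1] (not full yet)
step 5: append 10 -> window=[31, 22, 11, 1, 10] -> max=31
step 6: append 2 -> window=[22, 11, 1, 10, 2] -> max=22
step 7: append 27 -> window=[11, 1, 10, 2, 27] -> max=27
step 8: append 13 -> window=[1, 10, 2, 27, 13] -> max=27
step 9: append 6 -> window=[10, 2, 27, 13, 6] -> max=27

Answer: 31 22 27 27 27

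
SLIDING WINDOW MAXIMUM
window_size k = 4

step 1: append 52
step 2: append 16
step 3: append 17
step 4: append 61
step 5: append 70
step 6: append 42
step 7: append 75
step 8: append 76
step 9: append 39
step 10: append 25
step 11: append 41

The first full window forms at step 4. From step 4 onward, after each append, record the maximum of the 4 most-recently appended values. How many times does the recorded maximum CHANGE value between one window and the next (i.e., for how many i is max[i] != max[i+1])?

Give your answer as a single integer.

Answer: 3

Derivation:
step 1: append 52 -> window=[52] (not full yet)
step 2: append 16 -> window=[52, 16] (not full yet)
step 3: append 17 -> window=[52, 16, 17] (not full yet)
step 4: append 61 -> window=[52, 16, 17, 61] -> max=61
step 5: append 70 -> window=[16, 17, 61, 70] -> max=70
step 6: append 42 -> window=[17, 61, 70, 42] -> max=70
step 7: append 75 -> window=[61, 70, 42, 75] -> max=75
step 8: append 76 -> window=[70, 42, 75, 76] -> max=76
step 9: append 39 -> window=[42, 75, 76, 39] -> max=76
step 10: append 25 -> window=[75, 76, 39, 25] -> max=76
step 11: append 41 -> window=[76, 39, 25, 41] -> max=76
Recorded maximums: 61 70 70 75 76 76 76 76
Changes between consecutive maximums: 3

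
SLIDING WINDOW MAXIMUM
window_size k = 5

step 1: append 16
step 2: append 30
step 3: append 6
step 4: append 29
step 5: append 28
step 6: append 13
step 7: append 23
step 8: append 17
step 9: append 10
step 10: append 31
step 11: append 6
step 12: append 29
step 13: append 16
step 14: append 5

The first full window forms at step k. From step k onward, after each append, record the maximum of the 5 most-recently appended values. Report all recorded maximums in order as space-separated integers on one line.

Answer: 30 30 29 29 28 31 31 31 31 31

Derivation:
step 1: append 16 -> window=[16] (not full yet)
step 2: append 30 -> window=[16, 30] (not full yet)
step 3: append 6 -> window=[16, 30, 6] (not full yet)
step 4: append 29 -> window=[16, 30, 6, 29] (not full yet)
step 5: append 28 -> window=[16, 30, 6, 29, 28] -> max=30
step 6: append 13 -> window=[30, 6, 29, 28, 13] -> max=30
step 7: append 23 -> window=[6, 29, 28, 13, 23] -> max=29
step 8: append 17 -> window=[29, 28, 13, 23, 17] -> max=29
step 9: append 10 -> window=[28, 13, 23, 17, 10] -> max=28
step 10: append 31 -> window=[13, 23, 17, 10, 31] -> max=31
step 11: append 6 -> window=[23, 17, 10, 31, 6] -> max=31
step 12: append 29 -> window=[17, 10, 31, 6, 29] -> max=31
step 13: append 16 -> window=[10, 31, 6, 29, 16] -> max=31
step 14: append 5 -> window=[31, 6, 29, 16, 5] -> max=31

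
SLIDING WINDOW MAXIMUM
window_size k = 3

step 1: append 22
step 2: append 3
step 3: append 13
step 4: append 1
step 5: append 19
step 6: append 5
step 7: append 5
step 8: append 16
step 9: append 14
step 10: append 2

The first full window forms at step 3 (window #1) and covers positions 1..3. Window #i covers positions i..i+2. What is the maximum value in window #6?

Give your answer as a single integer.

Answer: 16

Derivation:
step 1: append 22 -> window=[22] (not full yet)
step 2: append 3 -> window=[22, 3] (not full yet)
step 3: append 13 -> window=[22, 3, 13] -> max=22
step 4: append 1 -> window=[3, 13, 1] -> max=13
step 5: append 19 -> window=[13, 1, 19] -> max=19
step 6: append 5 -> window=[1, 19, 5] -> max=19
step 7: append 5 -> window=[19, 5, 5] -> max=19
step 8: append 16 -> window=[5, 5, 16] -> max=16
Window #6 max = 16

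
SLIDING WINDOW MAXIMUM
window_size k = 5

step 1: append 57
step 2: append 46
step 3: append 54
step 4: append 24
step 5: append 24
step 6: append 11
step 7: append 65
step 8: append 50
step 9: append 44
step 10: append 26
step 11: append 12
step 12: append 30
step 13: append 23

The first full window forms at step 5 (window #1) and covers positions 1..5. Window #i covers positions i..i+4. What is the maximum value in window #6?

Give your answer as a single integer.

Answer: 65

Derivation:
step 1: append 57 -> window=[57] (not full yet)
step 2: append 46 -> window=[57, 46] (not full yet)
step 3: append 54 -> window=[57, 46, 54] (not full yet)
step 4: append 24 -> window=[57, 46, 54, 24] (not full yet)
step 5: append 24 -> window=[57, 46, 54, 24, 24] -> max=57
step 6: append 11 -> window=[46, 54, 24, 24, 11] -> max=54
step 7: append 65 -> window=[54, 24, 24, 11, 65] -> max=65
step 8: append 50 -> window=[24, 24, 11, 65, 50] -> max=65
step 9: append 44 -> window=[24, 11, 65, 50, 44] -> max=65
step 10: append 26 -> window=[11, 65, 50, 44, 26] -> max=65
Window #6 max = 65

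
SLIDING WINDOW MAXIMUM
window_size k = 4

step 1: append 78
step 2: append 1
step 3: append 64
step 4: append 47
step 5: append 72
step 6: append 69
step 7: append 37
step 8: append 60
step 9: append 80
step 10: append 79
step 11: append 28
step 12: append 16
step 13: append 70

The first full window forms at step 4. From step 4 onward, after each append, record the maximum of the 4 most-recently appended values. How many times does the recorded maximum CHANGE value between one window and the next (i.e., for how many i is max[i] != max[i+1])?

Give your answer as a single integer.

Answer: 3

Derivation:
step 1: append 78 -> window=[78] (not full yet)
step 2: append 1 -> window=[78, 1] (not full yet)
step 3: append 64 -> window=[78, 1, 64] (not full yet)
step 4: append 47 -> window=[78, 1, 64, 47] -> max=78
step 5: append 72 -> window=[1, 64, 47, 72] -> max=72
step 6: append 69 -> window=[64, 47, 72, 69] -> max=72
step 7: append 37 -> window=[47, 72, 69, 37] -> max=72
step 8: append 60 -> window=[72, 69, 37, 60] -> max=72
step 9: append 80 -> window=[69, 37, 60, 80] -> max=80
step 10: append 79 -> window=[37, 60, 80, 79] -> max=80
step 11: append 28 -> window=[60, 80, 79, 28] -> max=80
step 12: append 16 -> window=[80, 79, 28, 16] -> max=80
step 13: append 70 -> window=[79, 28, 16, 70] -> max=79
Recorded maximums: 78 72 72 72 72 80 80 80 80 79
Changes between consecutive maximums: 3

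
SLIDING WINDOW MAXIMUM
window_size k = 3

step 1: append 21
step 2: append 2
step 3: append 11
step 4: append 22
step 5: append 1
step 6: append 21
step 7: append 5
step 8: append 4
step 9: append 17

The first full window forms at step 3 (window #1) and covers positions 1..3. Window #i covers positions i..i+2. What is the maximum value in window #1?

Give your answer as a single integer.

step 1: append 21 -> window=[21] (not full yet)
step 2: append 2 -> window=[21, 2] (not full yet)
step 3: append 11 -> window=[21, 2, 11] -> max=21
Window #1 max = 21

Answer: 21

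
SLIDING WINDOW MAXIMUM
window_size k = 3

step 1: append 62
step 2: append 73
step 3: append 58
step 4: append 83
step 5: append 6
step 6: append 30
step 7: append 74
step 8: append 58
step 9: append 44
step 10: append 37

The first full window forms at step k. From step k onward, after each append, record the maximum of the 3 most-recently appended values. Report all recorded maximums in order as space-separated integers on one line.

Answer: 73 83 83 83 74 74 74 58

Derivation:
step 1: append 62 -> window=[62] (not full yet)
step 2: append 73 -> window=[62, 73] (not full yet)
step 3: append 58 -> window=[62, 73, 58] -> max=73
step 4: append 83 -> window=[73, 58, 83] -> max=83
step 5: append 6 -> window=[58, 83, 6] -> max=83
step 6: append 30 -> window=[83, 6, 30] -> max=83
step 7: append 74 -> window=[6, 30, 74] -> max=74
step 8: append 58 -> window=[30, 74, 58] -> max=74
step 9: append 44 -> window=[74, 58, 44] -> max=74
step 10: append 37 -> window=[58, 44, 37] -> max=58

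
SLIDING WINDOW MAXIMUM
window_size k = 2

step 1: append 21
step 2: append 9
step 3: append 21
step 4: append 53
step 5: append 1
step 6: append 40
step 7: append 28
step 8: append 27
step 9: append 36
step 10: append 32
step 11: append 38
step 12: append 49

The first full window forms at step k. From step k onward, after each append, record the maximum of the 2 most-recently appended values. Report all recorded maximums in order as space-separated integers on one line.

Answer: 21 21 53 53 40 40 28 36 36 38 49

Derivation:
step 1: append 21 -> window=[21] (not full yet)
step 2: append 9 -> window=[21, 9] -> max=21
step 3: append 21 -> window=[9, 21] -> max=21
step 4: append 53 -> window=[21, 53] -> max=53
step 5: append 1 -> window=[53, 1] -> max=53
step 6: append 40 -> window=[1, 40] -> max=40
step 7: append 28 -> window=[40, 28] -> max=40
step 8: append 27 -> window=[28, 27] -> max=28
step 9: append 36 -> window=[27, 36] -> max=36
step 10: append 32 -> window=[36, 32] -> max=36
step 11: append 38 -> window=[32, 38] -> max=38
step 12: append 49 -> window=[38, 49] -> max=49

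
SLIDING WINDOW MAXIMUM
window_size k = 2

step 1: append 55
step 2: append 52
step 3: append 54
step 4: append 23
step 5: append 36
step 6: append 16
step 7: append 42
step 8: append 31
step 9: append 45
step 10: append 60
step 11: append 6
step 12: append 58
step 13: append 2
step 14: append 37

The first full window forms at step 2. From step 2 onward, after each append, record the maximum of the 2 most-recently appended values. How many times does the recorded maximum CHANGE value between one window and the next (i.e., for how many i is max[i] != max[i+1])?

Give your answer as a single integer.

step 1: append 55 -> window=[55] (not full yet)
step 2: append 52 -> window=[55, 52] -> max=55
step 3: append 54 -> window=[52, 54] -> max=54
step 4: append 23 -> window=[54, 23] -> max=54
step 5: append 36 -> window=[23, 36] -> max=36
step 6: append 16 -> window=[36, 16] -> max=36
step 7: append 42 -> window=[16, 42] -> max=42
step 8: append 31 -> window=[42, 31] -> max=42
step 9: append 45 -> window=[31, 45] -> max=45
step 10: append 60 -> window=[45, 60] -> max=60
step 11: append 6 -> window=[60, 6] -> max=60
step 12: append 58 -> window=[6, 58] -> max=58
step 13: append 2 -> window=[58, 2] -> max=58
step 14: append 37 -> window=[2, 37] -> max=37
Recorded maximums: 55 54 54 36 36 42 42 45 60 60 58 58 37
Changes between consecutive maximums: 7

Answer: 7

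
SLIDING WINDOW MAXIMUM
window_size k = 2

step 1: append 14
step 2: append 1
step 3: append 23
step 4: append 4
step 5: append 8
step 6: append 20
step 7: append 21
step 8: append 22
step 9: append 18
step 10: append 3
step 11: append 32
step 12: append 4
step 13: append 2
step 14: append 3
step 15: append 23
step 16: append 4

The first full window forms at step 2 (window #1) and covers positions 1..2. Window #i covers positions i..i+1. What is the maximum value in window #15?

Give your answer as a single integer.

step 1: append 14 -> window=[14] (not full yet)
step 2: append 1 -> window=[14, 1] -> max=14
step 3: append 23 -> window=[1, 23] -> max=23
step 4: append 4 -> window=[23, 4] -> max=23
step 5: append 8 -> window=[4, 8] -> max=8
step 6: append 20 -> window=[8, 20] -> max=20
step 7: append 21 -> window=[20, 21] -> max=21
step 8: append 22 -> window=[21, 22] -> max=22
step 9: append 18 -> window=[22, 18] -> max=22
step 10: append 3 -> window=[18, 3] -> max=18
step 11: append 32 -> window=[3, 32] -> max=32
step 12: append 4 -> window=[32, 4] -> max=32
step 13: append 2 -> window=[4, 2] -> max=4
step 14: append 3 -> window=[2, 3] -> max=3
step 15: append 23 -> window=[3, 23] -> max=23
step 16: append 4 -> window=[23, 4] -> max=23
Window #15 max = 23

Answer: 23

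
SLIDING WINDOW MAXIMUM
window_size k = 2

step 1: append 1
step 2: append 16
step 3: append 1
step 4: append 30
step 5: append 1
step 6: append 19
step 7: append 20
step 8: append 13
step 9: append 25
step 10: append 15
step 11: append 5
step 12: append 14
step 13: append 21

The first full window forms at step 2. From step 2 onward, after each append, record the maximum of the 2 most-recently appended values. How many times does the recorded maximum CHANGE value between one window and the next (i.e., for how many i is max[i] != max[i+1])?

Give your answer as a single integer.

Answer: 7

Derivation:
step 1: append 1 -> window=[1] (not full yet)
step 2: append 16 -> window=[1, 16] -> max=16
step 3: append 1 -> window=[16, 1] -> max=16
step 4: append 30 -> window=[1, 30] -> max=30
step 5: append 1 -> window=[30, 1] -> max=30
step 6: append 19 -> window=[1, 19] -> max=19
step 7: append 20 -> window=[19, 20] -> max=20
step 8: append 13 -> window=[20, 13] -> max=20
step 9: append 25 -> window=[13, 25] -> max=25
step 10: append 15 -> window=[25, 15] -> max=25
step 11: append 5 -> window=[15, 5] -> max=15
step 12: append 14 -> window=[5, 14] -> max=14
step 13: append 21 -> window=[14, 21] -> max=21
Recorded maximums: 16 16 30 30 19 20 20 25 25 15 14 21
Changes between consecutive maximums: 7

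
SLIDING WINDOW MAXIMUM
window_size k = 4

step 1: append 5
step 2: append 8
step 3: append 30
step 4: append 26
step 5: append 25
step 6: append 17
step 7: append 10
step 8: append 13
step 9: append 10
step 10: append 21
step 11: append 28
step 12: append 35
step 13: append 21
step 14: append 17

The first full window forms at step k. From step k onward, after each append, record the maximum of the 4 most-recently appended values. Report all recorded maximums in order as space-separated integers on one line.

step 1: append 5 -> window=[5] (not full yet)
step 2: append 8 -> window=[5, 8] (not full yet)
step 3: append 30 -> window=[5, 8, 30] (not full yet)
step 4: append 26 -> window=[5, 8, 30, 26] -> max=30
step 5: append 25 -> window=[8, 30, 26, 25] -> max=30
step 6: append 17 -> window=[30, 26, 25, 17] -> max=30
step 7: append 10 -> window=[26, 25, 17, 10] -> max=26
step 8: append 13 -> window=[25, 17, 10, 13] -> max=25
step 9: append 10 -> window=[17, 10, 13, 10] -> max=17
step 10: append 21 -> window=[10, 13, 10, 21] -> max=21
step 11: append 28 -> window=[13, 10, 21, 28] -> max=28
step 12: append 35 -> window=[10, 21, 28, 35] -> max=35
step 13: append 21 -> window=[21, 28, 35, 21] -> max=35
step 14: append 17 -> window=[28, 35, 21, 17] -> max=35

Answer: 30 30 30 26 25 17 21 28 35 35 35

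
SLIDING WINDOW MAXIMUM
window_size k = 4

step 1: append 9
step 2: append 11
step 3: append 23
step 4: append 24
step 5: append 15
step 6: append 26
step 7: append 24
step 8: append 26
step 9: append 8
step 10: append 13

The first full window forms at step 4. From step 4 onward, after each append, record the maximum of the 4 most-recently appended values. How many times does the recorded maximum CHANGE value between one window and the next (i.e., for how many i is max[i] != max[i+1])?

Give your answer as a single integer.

step 1: append 9 -> window=[9] (not full yet)
step 2: append 11 -> window=[9, 11] (not full yet)
step 3: append 23 -> window=[9, 11, 23] (not full yet)
step 4: append 24 -> window=[9, 11, 23, 24] -> max=24
step 5: append 15 -> window=[11, 23, 24, 15] -> max=24
step 6: append 26 -> window=[23, 24, 15, 26] -> max=26
step 7: append 24 -> window=[24, 15, 26, 24] -> max=26
step 8: append 26 -> window=[15, 26, 24, 26] -> max=26
step 9: append 8 -> window=[26, 24, 26, 8] -> max=26
step 10: append 13 -> window=[24, 26, 8, 13] -> max=26
Recorded maximums: 24 24 26 26 26 26 26
Changes between consecutive maximums: 1

Answer: 1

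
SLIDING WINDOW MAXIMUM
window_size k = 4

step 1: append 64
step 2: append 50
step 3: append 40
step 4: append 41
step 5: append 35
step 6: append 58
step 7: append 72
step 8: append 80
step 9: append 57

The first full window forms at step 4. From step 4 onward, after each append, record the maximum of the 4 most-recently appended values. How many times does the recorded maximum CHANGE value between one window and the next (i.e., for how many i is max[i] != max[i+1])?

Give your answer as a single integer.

step 1: append 64 -> window=[64] (not full yet)
step 2: append 50 -> window=[64, 50] (not full yet)
step 3: append 40 -> window=[64, 50, 40] (not full yet)
step 4: append 41 -> window=[64, 50, 40, 41] -> max=64
step 5: append 35 -> window=[50, 40, 41, 35] -> max=50
step 6: append 58 -> window=[40, 41, 35, 58] -> max=58
step 7: append 72 -> window=[41, 35, 58, 72] -> max=72
step 8: append 80 -> window=[35, 58, 72, 80] -> max=80
step 9: append 57 -> window=[58, 72, 80, 57] -> max=80
Recorded maximums: 64 50 58 72 80 80
Changes between consecutive maximums: 4

Answer: 4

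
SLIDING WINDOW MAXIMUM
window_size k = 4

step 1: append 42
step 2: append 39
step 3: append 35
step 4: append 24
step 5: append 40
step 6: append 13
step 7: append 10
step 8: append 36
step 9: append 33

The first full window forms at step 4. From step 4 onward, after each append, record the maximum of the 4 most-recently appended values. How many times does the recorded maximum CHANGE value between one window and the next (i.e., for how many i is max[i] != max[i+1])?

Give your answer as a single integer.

step 1: append 42 -> window=[42] (not full yet)
step 2: append 39 -> window=[42, 39] (not full yet)
step 3: append 35 -> window=[42, 39, 35] (not full yet)
step 4: append 24 -> window=[42, 39, 35, 24] -> max=42
step 5: append 40 -> window=[39, 35, 24, 40] -> max=40
step 6: append 13 -> window=[35, 24, 40, 13] -> max=40
step 7: append 10 -> window=[24, 40, 13, 10] -> max=40
step 8: append 36 -> window=[40, 13, 10, 36] -> max=40
step 9: append 33 -> window=[13, 10, 36, 33] -> max=36
Recorded maximums: 42 40 40 40 40 36
Changes between consecutive maximums: 2

Answer: 2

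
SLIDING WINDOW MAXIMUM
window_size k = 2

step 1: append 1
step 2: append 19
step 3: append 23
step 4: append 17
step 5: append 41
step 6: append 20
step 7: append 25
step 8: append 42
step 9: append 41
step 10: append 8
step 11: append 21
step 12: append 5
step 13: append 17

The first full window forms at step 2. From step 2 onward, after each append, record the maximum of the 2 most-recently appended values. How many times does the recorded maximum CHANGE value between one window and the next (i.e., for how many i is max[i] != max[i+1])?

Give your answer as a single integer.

step 1: append 1 -> window=[1] (not full yet)
step 2: append 19 -> window=[1, 19] -> max=19
step 3: append 23 -> window=[19, 23] -> max=23
step 4: append 17 -> window=[23, 17] -> max=23
step 5: append 41 -> window=[17, 41] -> max=41
step 6: append 20 -> window=[41, 20] -> max=41
step 7: append 25 -> window=[20, 25] -> max=25
step 8: append 42 -> window=[25, 42] -> max=42
step 9: append 41 -> window=[42, 41] -> max=42
step 10: append 8 -> window=[41, 8] -> max=41
step 11: append 21 -> window=[8, 21] -> max=21
step 12: append 5 -> window=[21, 5] -> max=21
step 13: append 17 -> window=[5, 17] -> max=17
Recorded maximums: 19 23 23 41 41 25 42 42 41 21 21 17
Changes between consecutive maximums: 7

Answer: 7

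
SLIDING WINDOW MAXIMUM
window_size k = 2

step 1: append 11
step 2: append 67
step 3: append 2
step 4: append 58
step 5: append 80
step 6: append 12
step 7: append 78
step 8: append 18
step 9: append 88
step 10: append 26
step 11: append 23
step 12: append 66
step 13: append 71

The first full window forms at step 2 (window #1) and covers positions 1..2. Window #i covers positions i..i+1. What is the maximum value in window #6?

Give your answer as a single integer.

step 1: append 11 -> window=[11] (not full yet)
step 2: append 67 -> window=[11, 67] -> max=67
step 3: append 2 -> window=[67, 2] -> max=67
step 4: append 58 -> window=[2, 58] -> max=58
step 5: append 80 -> window=[58, 80] -> max=80
step 6: append 12 -> window=[80, 12] -> max=80
step 7: append 78 -> window=[12, 78] -> max=78
Window #6 max = 78

Answer: 78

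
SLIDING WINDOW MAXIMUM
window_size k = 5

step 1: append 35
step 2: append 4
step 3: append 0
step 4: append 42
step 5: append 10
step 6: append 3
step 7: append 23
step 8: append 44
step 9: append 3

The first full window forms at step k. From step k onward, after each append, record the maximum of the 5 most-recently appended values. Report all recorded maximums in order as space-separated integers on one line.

step 1: append 35 -> window=[35] (not full yet)
step 2: append 4 -> window=[35, 4] (not full yet)
step 3: append 0 -> window=[35, 4, 0] (not full yet)
step 4: append 42 -> window=[35, 4, 0, 42] (not full yet)
step 5: append 10 -> window=[35, 4, 0, 42, 10] -> max=42
step 6: append 3 -> window=[4, 0, 42, 10, 3] -> max=42
step 7: append 23 -> window=[0, 42, 10, 3, 23] -> max=42
step 8: append 44 -> window=[42, 10, 3, 23, 44] -> max=44
step 9: append 3 -> window=[10, 3, 23, 44, 3] -> max=44

Answer: 42 42 42 44 44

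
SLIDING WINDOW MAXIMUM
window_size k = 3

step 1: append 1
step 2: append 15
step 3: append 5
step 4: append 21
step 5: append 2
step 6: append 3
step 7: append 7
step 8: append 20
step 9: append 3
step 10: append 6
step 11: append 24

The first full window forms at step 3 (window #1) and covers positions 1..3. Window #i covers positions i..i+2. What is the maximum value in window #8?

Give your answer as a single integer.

step 1: append 1 -> window=[1] (not full yet)
step 2: append 15 -> window=[1, 15] (not full yet)
step 3: append 5 -> window=[1, 15, 5] -> max=15
step 4: append 21 -> window=[15, 5, 21] -> max=21
step 5: append 2 -> window=[5, 21, 2] -> max=21
step 6: append 3 -> window=[21, 2, 3] -> max=21
step 7: append 7 -> window=[2, 3, 7] -> max=7
step 8: append 20 -> window=[3, 7, 20] -> max=20
step 9: append 3 -> window=[7, 20, 3] -> max=20
step 10: append 6 -> window=[20, 3, 6] -> max=20
Window #8 max = 20

Answer: 20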